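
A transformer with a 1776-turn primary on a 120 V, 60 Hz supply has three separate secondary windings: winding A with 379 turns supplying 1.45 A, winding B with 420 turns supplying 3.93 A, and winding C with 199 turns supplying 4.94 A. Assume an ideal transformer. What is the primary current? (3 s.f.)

I_p ≈ 1.79 A

V_A = 120 × 379/1776 = 25.608 V; V_B = 120 × 420/1776 = 28.378 V; V_C = 120 × 199/1776 = 13.446 V.
P_out = V_A I_A + V_B I_B + V_C I_C = 25.608×1.45 + 28.378×3.93 + 13.446×4.94 = 37.132 + 111.53 + 66.423 = 215.08 W.
Ideal ⇒ P_in = P_out, so I_p = P_out/V_p = 215.08/120 = 1.79 A.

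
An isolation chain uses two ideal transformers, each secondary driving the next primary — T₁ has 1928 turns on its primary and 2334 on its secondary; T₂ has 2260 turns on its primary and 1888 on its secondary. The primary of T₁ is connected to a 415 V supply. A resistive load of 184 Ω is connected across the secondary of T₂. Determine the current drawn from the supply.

Secondary of T₁: V = 415.00 × 2334/1928 = 502.39 V.
Secondary of T₂: V = 502.39 × 1888/2260 = 419.70 V.
I_load = 419.70/184 = 2.2810 A, so P_out = 419.70 × 2.2810 = 957.31 W.
All ideal ⇒ P_in = P_out, so I_supply = 957.31/415 = 2.31 A.

I_supply ≈ 2.31 A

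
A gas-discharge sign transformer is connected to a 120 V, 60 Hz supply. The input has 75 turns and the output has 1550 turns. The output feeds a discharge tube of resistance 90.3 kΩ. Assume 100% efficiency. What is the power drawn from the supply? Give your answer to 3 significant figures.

P ≈ 68.1 W

V_out = V_in × N_out/N_in = 120 × 1550/75 = 2480.0 V.
I_out = V_out/R = 2480.0/90300 = 0.027464 A.
I_in = I_out × N_out/N_in = 0.027464 × 1550/75 = 0.56759 A.
P = V_in I_in = 120 × 0.56759 = 68.1 W.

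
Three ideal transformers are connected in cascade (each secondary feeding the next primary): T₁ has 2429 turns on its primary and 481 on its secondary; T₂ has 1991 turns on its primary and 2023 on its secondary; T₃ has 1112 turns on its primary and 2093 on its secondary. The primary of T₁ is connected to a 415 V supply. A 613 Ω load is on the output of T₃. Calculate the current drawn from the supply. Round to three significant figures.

Secondary of T₁: V = 415.00 × 481/2429 = 82.180 V.
Secondary of T₂: V = 82.180 × 2023/1991 = 83.501 V.
Secondary of T₃: V = 83.501 × 2093/1112 = 157.16 V.
I_load = 157.16/613 = 0.25639 A, so P_out = 157.16 × 0.25639 = 40.295 W.
All ideal ⇒ P_in = P_out, so I_supply = 40.295/415 = 0.0971 A.

I_supply ≈ 0.0971 A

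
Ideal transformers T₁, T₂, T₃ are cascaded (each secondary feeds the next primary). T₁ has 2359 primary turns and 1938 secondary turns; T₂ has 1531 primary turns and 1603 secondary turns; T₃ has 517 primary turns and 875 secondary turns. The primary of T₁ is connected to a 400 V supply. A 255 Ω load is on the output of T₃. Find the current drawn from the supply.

Secondary of T₁: V = 400.00 × 1938/2359 = 328.61 V.
Secondary of T₂: V = 328.61 × 1603/1531 = 344.07 V.
Secondary of T₃: V = 344.07 × 875/517 = 582.32 V.
I_load = 582.32/255 = 2.2836 A, so P_out = 582.32 × 2.2836 = 1329.8 W.
All ideal ⇒ P_in = P_out, so I_supply = 1329.8/400 = 3.32 A.

I_supply ≈ 3.32 A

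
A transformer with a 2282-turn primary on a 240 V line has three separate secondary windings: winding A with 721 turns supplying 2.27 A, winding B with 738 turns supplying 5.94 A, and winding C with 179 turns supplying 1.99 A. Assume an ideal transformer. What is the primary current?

I_p ≈ 2.79 A

V_A = 240 × 721/2282 = 75.828 V; V_B = 240 × 738/2282 = 77.616 V; V_C = 240 × 179/2282 = 18.826 V.
P_out = V_A I_A + V_B I_B + V_C I_C = 75.828×2.27 + 77.616×5.94 + 18.826×1.99 = 172.13 + 461.04 + 37.463 = 670.63 W.
Ideal ⇒ P_in = P_out, so I_p = P_out/V_p = 670.63/240 = 2.79 A.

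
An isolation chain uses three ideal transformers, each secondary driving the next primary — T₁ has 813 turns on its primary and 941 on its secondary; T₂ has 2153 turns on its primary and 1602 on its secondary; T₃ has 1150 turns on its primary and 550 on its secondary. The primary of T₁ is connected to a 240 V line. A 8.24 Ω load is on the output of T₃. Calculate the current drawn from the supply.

I_supply ≈ 4.94 A

Secondary of T₁: V = 240.00 × 941/813 = 277.79 V.
Secondary of T₂: V = 277.79 × 1602/2153 = 206.69 V.
Secondary of T₃: V = 206.69 × 550/1150 = 98.854 V.
I_load = 98.854/8.24 = 11.997 A, so P_out = 98.854 × 11.997 = 1185.9 W.
All ideal ⇒ P_in = P_out, so I_supply = 1185.9/240 = 4.94 A.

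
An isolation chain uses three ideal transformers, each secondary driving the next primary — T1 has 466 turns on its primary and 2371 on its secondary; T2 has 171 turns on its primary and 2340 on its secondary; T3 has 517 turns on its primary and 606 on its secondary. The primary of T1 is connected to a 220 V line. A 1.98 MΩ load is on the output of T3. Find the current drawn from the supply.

Secondary of T1: V = 220.00 × 2371/466 = 1119.4 V.
Secondary of T2: V = 1119.4 × 2340/171 = 15318 V.
Secondary of T3: V = 15318 × 606/517 = 17954 V.
I_load = 17954/(1.98×10^6) = 0.0090679 A, so P_out = 17954 × 0.0090679 = 162.81 W.
All ideal ⇒ P_in = P_out, so I_supply = 162.81/220 = 0.740 A.

I_supply ≈ 0.740 A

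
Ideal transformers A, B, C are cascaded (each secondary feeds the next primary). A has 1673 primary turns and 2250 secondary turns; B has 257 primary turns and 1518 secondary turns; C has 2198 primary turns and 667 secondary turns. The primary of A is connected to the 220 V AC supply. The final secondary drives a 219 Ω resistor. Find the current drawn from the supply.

After A: V = 220.00 × 2250/1673 = 295.88 V.
After B: V = 295.88 × 1518/257 = 1747.6 V.
After C: V = 1747.6 × 667/2198 = 530.33 V.
I_load = 530.33/219 = 2.4216 A, so P_out = 530.33 × 2.4216 = 1284.2 W.
All ideal ⇒ P_in = P_out, so I_supply = 1284.2/220 = 5.84 A.

I_supply ≈ 5.84 A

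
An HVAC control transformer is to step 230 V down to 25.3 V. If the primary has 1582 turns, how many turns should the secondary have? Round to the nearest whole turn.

N_s = 174 turns

N_s/N_p = V_s/V_p, so N_s = 1582 × 25.3/230 = 174.0 ≈ 174 turns.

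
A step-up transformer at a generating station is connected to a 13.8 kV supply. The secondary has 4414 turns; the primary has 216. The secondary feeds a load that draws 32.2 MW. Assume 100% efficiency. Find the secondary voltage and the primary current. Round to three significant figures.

V_s = V_p × N_s/N_p = 13800 × 4414/216 = 282010 V.
I_s = P/V_s = 3.22×10^7/282010 = 114.18 A.
I_p = I_s × N_s/N_p = 114.18 × 4414/216 = 2330 A.

V_s ≈ 282000 V, I_p ≈ 2330 A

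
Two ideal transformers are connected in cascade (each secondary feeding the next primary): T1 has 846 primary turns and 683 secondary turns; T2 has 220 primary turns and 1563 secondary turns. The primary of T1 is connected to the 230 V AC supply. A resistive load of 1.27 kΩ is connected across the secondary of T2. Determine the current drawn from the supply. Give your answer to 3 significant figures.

After T1: V = 230.00 × 683/846 = 185.69 V.
After T2: V = 185.69 × 1563/220 = 1319.2 V.
I_load = 1319.2/1270 = 1.0387 A, so P_out = 1319.2 × 1.0387 = 1370.3 W.
All ideal ⇒ P_in = P_out, so I_supply = 1370.3/230 = 5.96 A.

I_supply ≈ 5.96 A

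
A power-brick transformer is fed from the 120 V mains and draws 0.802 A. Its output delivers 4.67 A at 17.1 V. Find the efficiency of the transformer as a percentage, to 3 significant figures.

η ≈ 83.0%

P_in = 120 × 0.802 = 96.2400 W.
P_out = 17.1 × 4.67 = 79.8570 W.
η = P_out/P_in = 79.8570/96.2400 = 0.830.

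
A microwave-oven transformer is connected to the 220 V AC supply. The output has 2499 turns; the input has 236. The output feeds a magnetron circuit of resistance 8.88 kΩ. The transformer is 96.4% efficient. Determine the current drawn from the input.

I_in ≈ 2.88 A

V_out = 220 × 2499/236 = 2329.6 V.
I_out = V_out/R = 2329.6/8880 = 0.26234 A.
P_out = V_out I_out = 2329.6 × 0.26234 = 611.14 W.
P_in = P_out/η = 611.14/0.964 = 633.96 W.
I_in = P_in/V_in = 633.96/220 = 2.88 A.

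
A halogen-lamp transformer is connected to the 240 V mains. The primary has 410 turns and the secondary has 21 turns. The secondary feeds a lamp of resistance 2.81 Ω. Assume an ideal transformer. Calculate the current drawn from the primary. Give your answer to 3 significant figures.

V_s = V_p × N_s/N_p = 240 × 21/410 = 12.293 V.
I_s = V_s/R = 12.293/2.81 = 4.3746 A.
For an ideal transformer I_p N_p = I_s N_s, so I_p = 4.3746 × 21/410 = 0.224 A.

I_p ≈ 0.224 A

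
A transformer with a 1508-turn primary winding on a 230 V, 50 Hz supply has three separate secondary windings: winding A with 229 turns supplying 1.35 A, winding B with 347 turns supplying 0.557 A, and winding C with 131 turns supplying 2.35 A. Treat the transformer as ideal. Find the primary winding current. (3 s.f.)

V_A = 230 × 229/1508 = 34.927 V; V_B = 230 × 347/1508 = 52.924 V; V_C = 230 × 131/1508 = 19.980 V.
P_out = V_A I_A + V_B I_B + V_C I_C = 34.927×1.35 + 52.924×0.557 + 19.980×2.35 = 47.152 + 29.479 + 46.953 = 123.58 W.
Ideal ⇒ P_in = P_out, so I_p = P_out/V_p = 123.58/230 = 0.537 A.

I_p ≈ 0.537 A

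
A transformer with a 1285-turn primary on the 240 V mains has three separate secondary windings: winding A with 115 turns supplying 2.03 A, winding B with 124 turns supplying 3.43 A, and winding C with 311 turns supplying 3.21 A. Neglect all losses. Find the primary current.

V_A = 240 × 115/1285 = 21.479 V; V_B = 240 × 124/1285 = 23.160 V; V_C = 240 × 311/1285 = 58.086 V.
P_out = V_A I_A + V_B I_B + V_C I_C = 21.479×2.03 + 23.160×3.43 + 58.086×3.21 = 43.602 + 79.437 + 186.45 = 309.49 W.
Ideal ⇒ P_in = P_out, so I_p = P_out/V_p = 309.49/240 = 1.29 A.

I_p ≈ 1.29 A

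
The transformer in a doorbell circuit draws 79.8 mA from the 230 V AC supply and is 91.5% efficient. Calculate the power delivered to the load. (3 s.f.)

P_out ≈ 16.8 W

P_in = V_in I_in = 230 × 0.0798 = 18.354 W.
P_out = η P_in = 0.915 × 18.354 = 16.8 W.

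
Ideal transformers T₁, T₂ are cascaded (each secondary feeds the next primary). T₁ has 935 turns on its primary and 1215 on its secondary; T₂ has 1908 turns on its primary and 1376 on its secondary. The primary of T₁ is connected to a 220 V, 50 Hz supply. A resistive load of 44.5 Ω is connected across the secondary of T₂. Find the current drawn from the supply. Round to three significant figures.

I_supply ≈ 4.34 A

After T₁: V = 220.00 × 1215/935 = 285.88 V.
After T₂: V = 285.88 × 1376/1908 = 206.17 V.
I_load = 206.17/44.5 = 4.6331 A, so P_out = 206.17 × 4.6331 = 955.20 W.
All ideal ⇒ P_in = P_out, so I_supply = 955.20/220 = 4.34 A.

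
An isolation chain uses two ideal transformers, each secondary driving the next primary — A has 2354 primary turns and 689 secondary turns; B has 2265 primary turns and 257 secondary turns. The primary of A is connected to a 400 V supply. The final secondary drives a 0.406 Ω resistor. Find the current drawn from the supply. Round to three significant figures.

I_supply ≈ 1.09 A

After A: V = 400.00 × 689/2354 = 117.08 V.
After B: V = 117.08 × 257/2265 = 13.284 V.
I_load = 13.284/0.406 = 32.720 A, so P_out = 13.284 × 32.720 = 434.66 W.
All ideal ⇒ P_in = P_out, so I_supply = 434.66/400 = 1.09 A.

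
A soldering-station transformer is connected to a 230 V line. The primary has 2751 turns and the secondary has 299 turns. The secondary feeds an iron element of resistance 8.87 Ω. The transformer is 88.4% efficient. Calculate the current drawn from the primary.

V_s = 230 × 299/2751 = 24.998 V.
I_s = V_s/R = 24.998/8.87 = 2.8183 A.
P_out = V_s I_s = 24.998 × 2.8183 = 70.452 W.
P_in = P_out/η = 70.452/0.884 = 79.697 W.
I_p = P_in/V_p = 79.697/230 = 0.347 A.

I_p ≈ 0.347 A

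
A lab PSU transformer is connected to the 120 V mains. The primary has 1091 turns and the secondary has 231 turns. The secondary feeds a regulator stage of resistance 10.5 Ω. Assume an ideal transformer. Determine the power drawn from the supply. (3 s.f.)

V_s = V_p × N_s/N_p = 120 × 231/1091 = 25.408 V.
I_s = V_s/R = 25.408/10.5 = 2.4198 A.
I_p = I_s × N_s/N_p = 2.4198 × 231/1091 = 0.51235 A.
P = V_p I_p = 120 × 0.51235 = 61.5 W.

P ≈ 61.5 W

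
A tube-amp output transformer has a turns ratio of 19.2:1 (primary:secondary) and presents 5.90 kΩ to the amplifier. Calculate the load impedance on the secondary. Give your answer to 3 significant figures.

Z_s = Z_p/(N_p/N_s)² = 5900/19.2² = 16.0 Ω.

Z_s ≈ 16.0 Ω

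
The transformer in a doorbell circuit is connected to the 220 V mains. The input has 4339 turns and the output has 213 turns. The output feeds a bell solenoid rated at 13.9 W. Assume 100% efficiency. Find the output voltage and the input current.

V_out = V_in × N_out/N_in = 220 × 213/4339 = 10.800 V.
I_out = P/V_out = 13.9/10.800 = 1.2871 A.
I_in = I_out × N_out/N_in = 1.2871 × 213/4339 = 0.0632 A.

V_out ≈ 10.8 V, I_in ≈ 0.0632 A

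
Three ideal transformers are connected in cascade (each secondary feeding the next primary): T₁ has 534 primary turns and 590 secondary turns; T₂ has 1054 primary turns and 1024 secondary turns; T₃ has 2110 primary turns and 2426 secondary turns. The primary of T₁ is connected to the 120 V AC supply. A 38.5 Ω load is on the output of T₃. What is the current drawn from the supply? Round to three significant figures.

Secondary of T₁: V = 120.00 × 590/534 = 132.58 V.
Secondary of T₂: V = 132.58 × 1024/1054 = 128.81 V.
Secondary of T₃: V = 128.81 × 2426/2110 = 148.10 V.
I_load = 148.10/38.5 = 3.8468 A, so P_out = 148.10 × 3.8468 = 569.72 W.
All ideal ⇒ P_in = P_out, so I_supply = 569.72/120 = 4.75 A.

I_supply ≈ 4.75 A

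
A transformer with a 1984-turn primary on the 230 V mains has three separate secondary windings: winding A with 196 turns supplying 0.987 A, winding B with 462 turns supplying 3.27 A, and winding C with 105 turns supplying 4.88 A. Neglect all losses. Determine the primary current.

V_A = 230 × 196/1984 = 22.722 V; V_B = 230 × 462/1984 = 53.558 V; V_C = 230 × 105/1984 = 12.172 V.
P_out = V_A I_A + V_B I_B + V_C I_C = 22.722×0.987 + 53.558×3.27 + 12.172×4.88 = 22.426 + 175.14 + 59.401 = 256.96 W.
Ideal ⇒ P_in = P_out, so I_p = P_out/V_p = 256.96/230 = 1.12 A.

I_p ≈ 1.12 A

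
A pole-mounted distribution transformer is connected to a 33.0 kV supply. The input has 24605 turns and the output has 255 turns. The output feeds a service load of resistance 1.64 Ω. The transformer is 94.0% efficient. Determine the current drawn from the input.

I_in ≈ 2.30 A

V_out = 33000 × 255/24605 = 342.00 V.
I_out = V_out/R = 342.00/1.64 = 208.54 A.
P_out = V_out I_out = 342.00 × 208.54 = 71321 W.
P_in = P_out/η = 71321/0.940 = 75873 W.
I_in = P_in/V_in = 75873/33000 = 2.30 A.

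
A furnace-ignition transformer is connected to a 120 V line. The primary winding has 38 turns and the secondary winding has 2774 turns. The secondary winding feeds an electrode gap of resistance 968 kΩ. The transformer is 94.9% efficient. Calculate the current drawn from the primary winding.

V_s = 120 × 2774/38 = 8760.0 V.
I_s = V_s/R = 8760.0/968000 = 0.0090496 A.
P_out = V_s I_s = 8760.0 × 0.0090496 = 79.274 W.
P_in = P_out/η = 79.274/0.949 = 83.535 W.
I_p = P_in/V_p = 83.535/120 = 0.696 A.

I_p ≈ 0.696 A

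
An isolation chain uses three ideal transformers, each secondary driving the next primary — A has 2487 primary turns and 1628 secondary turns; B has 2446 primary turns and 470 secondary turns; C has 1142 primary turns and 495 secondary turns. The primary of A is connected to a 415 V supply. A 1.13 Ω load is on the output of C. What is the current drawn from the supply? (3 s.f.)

After A: V = 415.00 × 1628/2487 = 271.66 V.
After B: V = 271.66 × 470/2446 = 52.200 V.
After C: V = 52.200 × 495/1142 = 22.626 V.
I_load = 22.626/1.13 = 20.023 A, so P_out = 22.626 × 20.023 = 453.04 W.
All ideal ⇒ P_in = P_out, so I_supply = 453.04/415 = 1.09 A.

I_supply ≈ 1.09 A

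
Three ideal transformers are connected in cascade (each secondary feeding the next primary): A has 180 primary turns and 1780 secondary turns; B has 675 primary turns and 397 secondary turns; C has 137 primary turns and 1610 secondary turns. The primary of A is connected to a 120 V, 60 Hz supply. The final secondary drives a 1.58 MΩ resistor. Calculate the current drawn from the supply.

After A: V = 120.00 × 1780/180 = 1186.7 V.
After B: V = 1186.7 × 397/675 = 697.94 V.
After C: V = 697.94 × 1610/137 = 8202.0 V.
I_load = 8202.0/(1.58×10^6) = 0.0051912 A, so P_out = 8202.0 × 0.0051912 = 42.578 W.
All ideal ⇒ P_in = P_out, so I_supply = 42.578/120 = 0.355 A.

I_supply ≈ 0.355 A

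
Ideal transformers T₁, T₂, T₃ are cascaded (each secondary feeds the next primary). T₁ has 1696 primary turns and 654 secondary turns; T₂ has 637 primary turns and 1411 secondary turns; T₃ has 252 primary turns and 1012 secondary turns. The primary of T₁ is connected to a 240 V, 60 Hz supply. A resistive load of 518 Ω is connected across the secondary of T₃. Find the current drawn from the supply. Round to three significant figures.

Secondary of T₁: V = 240.00 × 654/1696 = 92.547 V.
Secondary of T₂: V = 92.547 × 1411/637 = 205.00 V.
Secondary of T₃: V = 205.00 × 1012/252 = 823.25 V.
I_load = 823.25/518 = 1.5893 A, so P_out = 823.25 × 1.5893 = 1308.4 W.
All ideal ⇒ P_in = P_out, so I_supply = 1308.4/240 = 5.45 A.

I_supply ≈ 5.45 A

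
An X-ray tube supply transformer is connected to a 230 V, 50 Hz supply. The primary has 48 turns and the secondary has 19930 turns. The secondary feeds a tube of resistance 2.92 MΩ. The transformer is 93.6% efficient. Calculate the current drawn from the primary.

V_s = 230 × 19930/48 = 95498 V.
I_s = V_s/R = 95498/(2.92×10^6) = 0.032705 A.
P_out = V_s I_s = 95498 × 0.032705 = 3123.2 W.
P_in = P_out/η = 3123.2/0.936 = 3336.8 W.
I_p = P_in/V_p = 3336.8/230 = 14.5 A.

I_p ≈ 14.5 A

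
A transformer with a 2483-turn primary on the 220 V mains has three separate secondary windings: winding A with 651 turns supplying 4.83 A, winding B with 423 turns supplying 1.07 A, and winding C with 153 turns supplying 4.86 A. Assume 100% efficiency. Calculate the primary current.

V_A = 220 × 651/2483 = 57.680 V; V_B = 220 × 423/2483 = 37.479 V; V_C = 220 × 153/2483 = 13.556 V.
P_out = V_A I_A + V_B I_B + V_C I_C = 57.680×4.83 + 37.479×1.07 + 13.556×4.86 = 278.60 + 40.102 + 65.883 = 384.58 W.
Ideal ⇒ P_in = P_out, so I_p = P_out/V_p = 384.58/220 = 1.75 A.

I_p ≈ 1.75 A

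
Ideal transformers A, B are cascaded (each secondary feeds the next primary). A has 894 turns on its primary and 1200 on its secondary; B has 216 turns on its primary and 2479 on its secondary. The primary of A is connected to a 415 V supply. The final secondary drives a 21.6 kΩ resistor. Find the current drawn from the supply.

I_supply ≈ 4.56 A

After A: V = 415.00 × 1200/894 = 557.05 V.
After B: V = 557.05 × 2479/216 = 6393.1 V.
I_load = 6393.1/21600 = 0.29598 A, so P_out = 6393.1 × 0.29598 = 1892.2 W.
All ideal ⇒ P_in = P_out, so I_supply = 1892.2/415 = 4.56 A.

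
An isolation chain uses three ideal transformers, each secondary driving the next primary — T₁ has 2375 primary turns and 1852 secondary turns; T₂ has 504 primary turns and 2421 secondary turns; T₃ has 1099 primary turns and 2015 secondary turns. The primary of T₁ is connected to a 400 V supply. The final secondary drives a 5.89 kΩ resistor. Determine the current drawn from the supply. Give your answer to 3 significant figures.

Secondary of T₁: V = 400.00 × 1852/2375 = 311.92 V.
Secondary of T₂: V = 311.92 × 2421/504 = 1498.3 V.
Secondary of T₃: V = 1498.3 × 2015/1099 = 2747.1 V.
I_load = 2747.1/5890 = 0.46641 A, so P_out = 2747.1 × 0.46641 = 1281.3 W.
All ideal ⇒ P_in = P_out, so I_supply = 1281.3/400 = 3.20 A.

I_supply ≈ 3.20 A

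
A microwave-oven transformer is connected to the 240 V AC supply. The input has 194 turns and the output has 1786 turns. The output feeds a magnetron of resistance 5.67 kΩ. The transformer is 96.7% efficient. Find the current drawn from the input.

V_out = 240 × 1786/194 = 2209.5 V.
I_out = V_out/R = 2209.5/5670 = 0.38968 A.
P_out = V_out I_out = 2209.5 × 0.38968 = 860.99 W.
P_in = P_out/η = 860.99/0.967 = 890.37 W.
I_in = P_in/V_in = 890.37/240 = 3.71 A.

I_in ≈ 3.71 A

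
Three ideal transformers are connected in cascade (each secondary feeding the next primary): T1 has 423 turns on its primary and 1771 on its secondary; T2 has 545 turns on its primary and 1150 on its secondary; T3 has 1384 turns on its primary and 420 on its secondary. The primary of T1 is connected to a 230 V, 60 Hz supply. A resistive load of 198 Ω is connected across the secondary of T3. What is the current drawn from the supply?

I_supply ≈ 8.35 A

After T1: V = 230.00 × 1771/423 = 962.96 V.
After T2: V = 962.96 × 1150/545 = 2031.9 V.
After T3: V = 2031.9 × 420/1384 = 616.62 V.
I_load = 616.62/198 = 3.1143 A, so P_out = 616.62 × 3.1143 = 1920.3 W.
All ideal ⇒ P_in = P_out, so I_supply = 1920.3/230 = 8.35 A.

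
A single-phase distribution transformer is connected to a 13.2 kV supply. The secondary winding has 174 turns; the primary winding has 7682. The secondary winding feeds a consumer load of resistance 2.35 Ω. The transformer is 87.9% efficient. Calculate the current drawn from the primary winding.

V_s = 13200 × 174/7682 = 298.98 V.
I_s = V_s/R = 298.98/2.35 = 127.23 A.
P_out = V_s I_s = 298.98 × 127.23 = 38039 W.
P_in = P_out/η = 38039/0.879 = 43275 W.
I_p = P_in/V_p = 43275/13200 = 3.28 A.

I_p ≈ 3.28 A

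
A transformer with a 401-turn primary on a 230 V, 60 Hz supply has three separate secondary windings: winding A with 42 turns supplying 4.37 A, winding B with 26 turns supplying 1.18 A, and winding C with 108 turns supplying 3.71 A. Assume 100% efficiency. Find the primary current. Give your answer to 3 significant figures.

V_A = 230 × 42/401 = 24.090 V; V_B = 230 × 26/401 = 14.913 V; V_C = 230 × 108/401 = 61.945 V.
P_out = V_A I_A + V_B I_B + V_C I_C = 24.090×4.37 + 14.913×1.18 + 61.945×3.71 = 105.27 + 17.597 + 229.82 = 352.69 W.
Ideal ⇒ P_in = P_out, so I_p = P_out/V_p = 352.69/230 = 1.53 A.

I_p ≈ 1.53 A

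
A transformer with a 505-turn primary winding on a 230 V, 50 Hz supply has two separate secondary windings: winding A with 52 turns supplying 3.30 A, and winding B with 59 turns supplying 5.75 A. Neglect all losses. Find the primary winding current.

I_p ≈ 1.01 A

V_A = 230 × 52/505 = 23.683 V; V_B = 230 × 59/505 = 26.871 V.
P_out = V_A I_A + V_B I_B = 23.683×3.30 + 26.871×5.75 = 78.154 + 154.51 = 232.66 W.
Ideal ⇒ P_in = P_out, so I_p = P_out/V_p = 232.66/230 = 1.01 A.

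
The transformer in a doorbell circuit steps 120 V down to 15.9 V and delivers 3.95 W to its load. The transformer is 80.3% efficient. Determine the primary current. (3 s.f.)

I_p ≈ 0.0410 A

P_in = P_out/η = 3.95/0.803 = 4.9191 W.
I_p = P_in/V_p = 4.9191/120 = 0.0410 A.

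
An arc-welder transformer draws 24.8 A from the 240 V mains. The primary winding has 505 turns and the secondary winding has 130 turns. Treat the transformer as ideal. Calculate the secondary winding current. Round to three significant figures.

I_s/I_p = N_p/N_s, so I_s = 24.8 × 505/130 = 96.3 A.

I_s ≈ 96.3 A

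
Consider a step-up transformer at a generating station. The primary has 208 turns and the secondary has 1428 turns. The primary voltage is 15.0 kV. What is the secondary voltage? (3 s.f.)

V_s/V_p = N_s/N_p, so V_s = 15000 × 1428/208 = 103000 V.

V_s ≈ 103000 V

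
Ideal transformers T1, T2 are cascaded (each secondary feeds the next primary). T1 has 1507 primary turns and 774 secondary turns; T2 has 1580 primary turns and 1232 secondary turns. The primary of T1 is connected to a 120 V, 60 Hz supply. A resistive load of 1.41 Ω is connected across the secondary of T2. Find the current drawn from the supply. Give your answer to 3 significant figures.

I_supply ≈ 13.6 A

After T1: V = 120.00 × 774/1507 = 61.632 V.
After T2: V = 61.632 × 1232/1580 = 48.058 V.
I_load = 48.058/1.41 = 34.083 A, so P_out = 48.058 × 34.083 = 1638.0 W.
All ideal ⇒ P_in = P_out, so I_supply = 1638.0/120 = 13.6 A.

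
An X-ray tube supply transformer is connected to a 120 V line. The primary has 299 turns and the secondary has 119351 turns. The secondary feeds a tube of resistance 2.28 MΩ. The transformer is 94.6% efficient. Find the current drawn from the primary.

I_p ≈ 8.86 A

V_s = 120 × 119351/299 = 47900 V.
I_s = V_s/R = 47900/(2.28×10^6) = 0.021009 A.
P_out = V_s I_s = 47900 × 0.021009 = 1006.3 W.
P_in = P_out/η = 1006.3/0.946 = 1063.8 W.
I_p = P_in/V_p = 1063.8/120 = 8.86 A.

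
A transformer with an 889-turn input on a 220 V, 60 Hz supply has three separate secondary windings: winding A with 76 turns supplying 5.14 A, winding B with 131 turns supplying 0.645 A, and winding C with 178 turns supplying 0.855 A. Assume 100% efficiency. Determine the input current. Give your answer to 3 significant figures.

V_A = 220 × 76/889 = 18.808 V; V_B = 220 × 131/889 = 32.418 V; V_C = 220 × 178/889 = 44.049 V.
P_out = V_A I_A + V_B I_B + V_C I_C = 18.808×5.14 + 32.418×0.645 + 44.049×0.855 = 96.671 + 20.910 + 37.662 = 155.24 W.
Ideal ⇒ P_in = P_out, so I_in = P_out/V_in = 155.24/220 = 0.706 A.

I_in ≈ 0.706 A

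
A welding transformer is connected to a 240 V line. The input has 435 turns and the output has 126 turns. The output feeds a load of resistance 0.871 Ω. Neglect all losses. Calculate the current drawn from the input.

V_out = V_in × N_out/N_in = 240 × 126/435 = 69.517 V.
I_out = V_out/R = 69.517/0.871 = 79.813 A.
For an ideal transformer I_in N_in = I_out N_out, so I_in = 79.813 × 126/435 = 23.1 A.

I_in ≈ 23.1 A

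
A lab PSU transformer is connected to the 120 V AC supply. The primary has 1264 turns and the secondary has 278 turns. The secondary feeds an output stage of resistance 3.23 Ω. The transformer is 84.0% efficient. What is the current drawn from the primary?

V_s = 120 × 278/1264 = 26.392 V.
I_s = V_s/R = 26.392/3.23 = 8.1710 A.
P_out = V_s I_s = 26.392 × 8.1710 = 215.65 W.
P_in = P_out/η = 215.65/0.840 = 256.73 W.
I_p = P_in/V_p = 256.73/120 = 2.14 A.

I_p ≈ 2.14 A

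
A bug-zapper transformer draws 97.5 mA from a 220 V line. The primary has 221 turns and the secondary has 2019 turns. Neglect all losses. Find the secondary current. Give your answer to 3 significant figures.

I_s ≈ 0.0107 A

I_s/I_p = N_p/N_s, so I_s = 0.0975 × 221/2019 = 0.0107 A.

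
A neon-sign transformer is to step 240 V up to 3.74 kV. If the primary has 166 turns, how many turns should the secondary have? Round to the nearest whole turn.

N_s/N_p = V_s/V_p, so N_s = 166 × 3740/240 = 2586.8 ≈ 2587 turns.

N_s = 2587 turns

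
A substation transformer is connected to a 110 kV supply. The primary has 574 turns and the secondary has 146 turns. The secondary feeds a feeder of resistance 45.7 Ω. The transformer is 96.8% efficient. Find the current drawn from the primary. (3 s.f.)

I_p ≈ 161 A

V_s = 110000 × 146/574 = 27979 V.
I_s = V_s/R = 27979/45.7 = 612.23 A.
P_out = V_s I_s = 27979 × 612.23 = 1.7130×10^7 W.
P_in = P_out/η = 1.7130×10^7/0.968 = 1.7696×10^7 W.
I_p = P_in/V_p = 1.7696×10^7/110000 = 161 A.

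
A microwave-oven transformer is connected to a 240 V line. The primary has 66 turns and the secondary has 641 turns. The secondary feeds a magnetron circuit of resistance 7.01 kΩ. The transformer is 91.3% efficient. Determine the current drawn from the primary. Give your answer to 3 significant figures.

I_p ≈ 3.54 A

V_s = 240 × 641/66 = 2330.9 V.
I_s = V_s/R = 2330.9/7010 = 0.33251 A.
P_out = V_s I_s = 2330.9 × 0.33251 = 775.06 W.
P_in = P_out/η = 775.06/0.913 = 848.91 W.
I_p = P_in/V_p = 848.91/240 = 3.54 A.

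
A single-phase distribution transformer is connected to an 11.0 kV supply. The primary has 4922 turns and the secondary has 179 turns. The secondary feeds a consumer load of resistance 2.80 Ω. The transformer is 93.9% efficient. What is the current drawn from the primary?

V_s = 11000 × 179/4922 = 400.04 V.
I_s = V_s/R = 400.04/2.80 = 142.87 A.
P_out = V_s I_s = 400.04 × 142.87 = 57154 W.
P_in = P_out/η = 57154/0.939 = 60867 W.
I_p = P_in/V_p = 60867/11000 = 5.53 A.

I_p ≈ 5.53 A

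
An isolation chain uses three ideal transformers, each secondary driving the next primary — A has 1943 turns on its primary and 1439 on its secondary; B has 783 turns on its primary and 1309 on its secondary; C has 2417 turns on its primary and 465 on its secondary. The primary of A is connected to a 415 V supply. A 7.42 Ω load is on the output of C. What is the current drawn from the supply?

Secondary of A: V = 415.00 × 1439/1943 = 307.35 V.
Secondary of B: V = 307.35 × 1309/783 = 513.82 V.
Secondary of C: V = 513.82 × 465/2417 = 98.853 V.
I_load = 98.853/7.42 = 13.323 A, so P_out = 98.853 × 13.323 = 1317.0 W.
All ideal ⇒ P_in = P_out, so I_supply = 1317.0/415 = 3.17 A.

I_supply ≈ 3.17 A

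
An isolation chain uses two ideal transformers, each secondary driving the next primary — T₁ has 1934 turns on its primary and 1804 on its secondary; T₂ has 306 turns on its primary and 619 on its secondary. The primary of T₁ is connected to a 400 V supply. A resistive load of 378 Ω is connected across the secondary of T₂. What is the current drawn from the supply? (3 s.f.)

After T₁: V = 400.00 × 1804/1934 = 373.11 V.
After T₂: V = 373.11 × 619/306 = 754.76 V.
I_load = 754.76/378 = 1.9967 A, so P_out = 754.76 × 1.9967 = 1507.0 W.
All ideal ⇒ P_in = P_out, so I_supply = 1507.0/400 = 3.77 A.

I_supply ≈ 3.77 A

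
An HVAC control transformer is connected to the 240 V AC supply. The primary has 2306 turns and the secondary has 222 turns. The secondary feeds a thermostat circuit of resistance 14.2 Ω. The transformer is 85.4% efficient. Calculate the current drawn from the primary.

V_s = 240 × 222/2306 = 23.105 V.
I_s = V_s/R = 23.105/14.2 = 1.6271 A.
P_out = V_s I_s = 23.105 × 1.6271 = 37.594 W.
P_in = P_out/η = 37.594/0.854 = 44.021 W.
I_p = P_in/V_p = 44.021/240 = 0.183 A.

I_p ≈ 0.183 A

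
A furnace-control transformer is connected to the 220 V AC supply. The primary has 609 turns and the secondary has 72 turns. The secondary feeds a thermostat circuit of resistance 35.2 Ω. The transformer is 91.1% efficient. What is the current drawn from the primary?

V_s = 220 × 72/609 = 26.010 V.
I_s = V_s/R = 26.010/35.2 = 0.73892 A.
P_out = V_s I_s = 26.010 × 0.73892 = 19.219 W.
P_in = P_out/η = 19.219/0.911 = 21.097 W.
I_p = P_in/V_p = 21.097/220 = 0.0959 A.

I_p ≈ 0.0959 A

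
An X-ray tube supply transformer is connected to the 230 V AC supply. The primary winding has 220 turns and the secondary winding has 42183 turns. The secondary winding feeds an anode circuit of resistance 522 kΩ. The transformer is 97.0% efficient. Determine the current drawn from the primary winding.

V_s = 230 × 42183/220 = 44100 V.
I_s = V_s/R = 44100/522000 = 0.084484 A.
P_out = V_s I_s = 44100 × 0.084484 = 3725.8 W.
P_in = P_out/η = 3725.8/0.970 = 3841.0 W.
I_p = P_in/V_p = 3841.0/230 = 16.7 A.

I_p ≈ 16.7 A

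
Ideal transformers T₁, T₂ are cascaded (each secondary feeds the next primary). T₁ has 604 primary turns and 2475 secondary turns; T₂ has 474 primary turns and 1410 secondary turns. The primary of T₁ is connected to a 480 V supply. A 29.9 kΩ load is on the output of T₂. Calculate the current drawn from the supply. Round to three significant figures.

After T₁: V = 480.00 × 2475/604 = 1966.9 V.
After T₂: V = 1966.9 × 1410/474 = 5850.9 V.
I_load = 5850.9/29900 = 0.19568 A, so P_out = 5850.9 × 0.19568 = 1144.9 W.
All ideal ⇒ P_in = P_out, so I_supply = 1144.9/480 = 2.39 A.

I_supply ≈ 2.39 A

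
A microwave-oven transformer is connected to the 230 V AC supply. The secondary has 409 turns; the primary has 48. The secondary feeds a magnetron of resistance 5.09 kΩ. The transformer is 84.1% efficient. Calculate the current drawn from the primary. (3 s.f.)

I_p ≈ 3.90 A

V_s = 230 × 409/48 = 1959.8 V.
I_s = V_s/R = 1959.8/5090 = 0.38503 A.
P_out = V_s I_s = 1959.8 × 0.38503 = 754.57 W.
P_in = P_out/η = 754.57/0.841 = 897.23 W.
I_p = P_in/V_p = 897.23/230 = 3.90 A.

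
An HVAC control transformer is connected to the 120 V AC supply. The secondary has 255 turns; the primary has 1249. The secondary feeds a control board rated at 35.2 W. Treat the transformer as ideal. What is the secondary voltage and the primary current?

V_s ≈ 24.5 V, I_p ≈ 0.293 A

V_s = V_p × N_s/N_p = 120 × 255/1249 = 24.500 V.
I_s = P/V_s = 35.2/24.500 = 1.4368 A.
I_p = I_s × N_s/N_p = 1.4368 × 255/1249 = 0.293 A.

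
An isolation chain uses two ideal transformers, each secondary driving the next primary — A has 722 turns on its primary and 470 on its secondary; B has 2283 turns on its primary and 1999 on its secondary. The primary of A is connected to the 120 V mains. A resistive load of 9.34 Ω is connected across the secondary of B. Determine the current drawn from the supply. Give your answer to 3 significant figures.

I_supply ≈ 4.17 A

Secondary of A: V = 120.00 × 470/722 = 78.116 V.
Secondary of B: V = 78.116 × 1999/2283 = 68.399 V.
I_load = 68.399/9.34 = 7.3232 A, so P_out = 68.399 × 7.3232 = 500.90 W.
All ideal ⇒ P_in = P_out, so I_supply = 500.90/120 = 4.17 A.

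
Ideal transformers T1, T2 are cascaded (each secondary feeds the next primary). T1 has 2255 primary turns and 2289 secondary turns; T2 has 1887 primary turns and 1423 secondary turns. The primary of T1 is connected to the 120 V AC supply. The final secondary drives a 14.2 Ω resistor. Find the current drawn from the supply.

I_supply ≈ 4.95 A

Secondary of T1: V = 120.00 × 2289/2255 = 121.81 V.
Secondary of T2: V = 121.81 × 1423/1887 = 91.857 V.
I_load = 91.857/14.2 = 6.4688 A, so P_out = 91.857 × 6.4688 = 594.21 W.
All ideal ⇒ P_in = P_out, so I_supply = 594.21/120 = 4.95 A.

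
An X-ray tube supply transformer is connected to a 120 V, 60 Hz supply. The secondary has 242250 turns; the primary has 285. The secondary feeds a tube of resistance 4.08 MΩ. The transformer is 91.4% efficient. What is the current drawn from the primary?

I_p ≈ 23.2 A

V_s = 120 × 242250/285 = 102000 V.
I_s = V_s/R = 102000/(4.08×10^6) = 0.025000 A.
P_out = V_s I_s = 102000 × 0.025000 = 2550.0 W.
P_in = P_out/η = 2550.0/0.914 = 2789.9 W.
I_p = P_in/V_p = 2789.9/120 = 23.2 A.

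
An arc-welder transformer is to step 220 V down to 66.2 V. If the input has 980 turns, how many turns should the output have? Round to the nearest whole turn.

N_out/N_in = V_out/V_in, so N_out = 980 × 66.2/220 = 294.9 ≈ 295 turns.

N_out = 295 turns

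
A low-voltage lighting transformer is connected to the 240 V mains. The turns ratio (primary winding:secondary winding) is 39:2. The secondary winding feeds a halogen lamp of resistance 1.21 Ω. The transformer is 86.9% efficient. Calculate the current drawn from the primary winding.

I_p ≈ 0.600 A

V_s = 240 × 2/39 = 12.308 V.
I_s = V_s/R = 12.308/1.21 = 10.172 A.
P_out = V_s I_s = 12.308 × 10.172 = 125.19 W.
P_in = P_out/η = 125.19/0.869 = 144.06 W.
I_p = P_in/V_p = 144.06/240 = 0.600 A.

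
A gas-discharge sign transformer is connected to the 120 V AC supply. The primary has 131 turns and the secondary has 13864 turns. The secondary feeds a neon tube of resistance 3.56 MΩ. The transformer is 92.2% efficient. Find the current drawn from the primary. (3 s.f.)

I_p ≈ 0.409 A

V_s = 120 × 13864/131 = 12700 V.
I_s = V_s/R = 12700/(3.56×10^6) = 0.0035674 A.
P_out = V_s I_s = 12700 × 0.0035674 = 45.305 W.
P_in = P_out/η = 45.305/0.922 = 49.138 W.
I_p = P_in/V_p = 49.138/120 = 0.409 A.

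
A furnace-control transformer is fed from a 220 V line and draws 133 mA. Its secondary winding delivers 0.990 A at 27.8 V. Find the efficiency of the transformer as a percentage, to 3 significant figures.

η ≈ 94.1%

P_in = 220 × 0.133 = 29.2600 W.
P_out = 27.8 × 0.990 = 27.5220 W.
η = P_out/P_in = 27.5220/29.2600 = 0.941.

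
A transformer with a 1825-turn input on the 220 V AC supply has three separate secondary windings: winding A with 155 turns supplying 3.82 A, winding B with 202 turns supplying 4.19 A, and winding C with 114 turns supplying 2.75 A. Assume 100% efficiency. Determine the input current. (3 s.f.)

V_A = 220 × 155/1825 = 18.685 V; V_B = 220 × 202/1825 = 24.351 V; V_C = 220 × 114/1825 = 13.742 V.
P_out = V_A I_A + V_B I_B + V_C I_C = 18.685×3.82 + 24.351×4.19 + 13.742×2.75 = 71.376 + 102.03 + 37.792 = 211.20 W.
Ideal ⇒ P_in = P_out, so I_in = P_out/V_in = 211.20/220 = 0.960 A.

I_in ≈ 0.960 A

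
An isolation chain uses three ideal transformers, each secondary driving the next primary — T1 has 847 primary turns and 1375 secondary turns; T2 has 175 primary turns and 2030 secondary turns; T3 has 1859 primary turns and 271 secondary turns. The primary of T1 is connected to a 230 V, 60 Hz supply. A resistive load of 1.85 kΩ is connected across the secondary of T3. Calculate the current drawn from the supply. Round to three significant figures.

After T1: V = 230.00 × 1375/847 = 373.38 V.
After T2: V = 373.38 × 2030/175 = 4331.2 V.
After T3: V = 4331.2 × 271/1859 = 631.39 V.
I_load = 631.39/1850 = 0.34129 A, so P_out = 631.39 × 0.34129 = 215.49 W.
All ideal ⇒ P_in = P_out, so I_supply = 215.49/230 = 0.937 A.

I_supply ≈ 0.937 A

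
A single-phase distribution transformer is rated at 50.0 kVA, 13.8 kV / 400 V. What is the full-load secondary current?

I_s = S/V_s = 50000/400 = 125 A.

I_s ≈ 125 A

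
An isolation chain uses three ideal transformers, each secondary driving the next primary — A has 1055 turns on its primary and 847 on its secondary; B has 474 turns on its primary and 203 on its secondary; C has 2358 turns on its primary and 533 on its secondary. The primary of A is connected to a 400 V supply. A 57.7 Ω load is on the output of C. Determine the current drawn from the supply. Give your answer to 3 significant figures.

After A: V = 400.00 × 847/1055 = 321.14 V.
After B: V = 321.14 × 203/474 = 137.53 V.
After C: V = 137.53 × 533/2358 = 31.088 V.
I_load = 31.088/57.7 = 0.53879 A, so P_out = 31.088 × 0.53879 = 16.750 W.
All ideal ⇒ P_in = P_out, so I_supply = 16.750/400 = 0.0419 A.

I_supply ≈ 0.0419 A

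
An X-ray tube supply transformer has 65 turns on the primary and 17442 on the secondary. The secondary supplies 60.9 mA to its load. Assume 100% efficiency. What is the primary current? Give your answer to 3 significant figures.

For an ideal transformer I_p/I_s = N_s/N_p, so I_p = 0.0609 × 17442/65 = 16.3 A.

I_p ≈ 16.3 A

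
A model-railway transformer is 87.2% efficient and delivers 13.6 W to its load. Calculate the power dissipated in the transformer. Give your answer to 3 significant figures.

P_in = P_out/η = 13.6/0.872 = 15.5963 W.
P_loss = P_in − P_out = 15.5963 − 13.6 = 2.00 W.

P_loss ≈ 2.00 W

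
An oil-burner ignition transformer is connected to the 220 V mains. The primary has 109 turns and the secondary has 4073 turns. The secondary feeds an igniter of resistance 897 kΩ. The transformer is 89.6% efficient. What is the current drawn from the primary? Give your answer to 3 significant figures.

V_s = 220 × 4073/109 = 8220.7 V.
I_s = V_s/R = 8220.7/897000 = 0.0091647 A.
P_out = V_s I_s = 8220.7 × 0.0091647 = 75.341 W.
P_in = P_out/η = 75.341/0.896 = 84.085 W.
I_p = P_in/V_p = 84.085/220 = 0.382 A.

I_p ≈ 0.382 A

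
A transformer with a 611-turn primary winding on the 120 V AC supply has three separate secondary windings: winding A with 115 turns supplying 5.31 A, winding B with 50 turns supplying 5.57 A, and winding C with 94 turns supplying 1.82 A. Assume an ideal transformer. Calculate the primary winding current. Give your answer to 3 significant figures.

I_p ≈ 1.74 A

V_A = 120 × 115/611 = 22.586 V; V_B = 120 × 50/611 = 9.8200 V; V_C = 120 × 94/611 = 18.462 V.
P_out = V_A I_A + V_B I_B + V_C I_C = 22.586×5.31 + 9.8200×5.57 + 18.462×1.82 = 119.93 + 54.697 + 33.600 = 208.23 W.
Ideal ⇒ P_in = P_out, so I_p = P_out/V_p = 208.23/120 = 1.74 A.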